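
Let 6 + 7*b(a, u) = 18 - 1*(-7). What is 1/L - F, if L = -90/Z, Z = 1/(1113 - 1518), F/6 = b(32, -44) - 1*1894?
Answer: 2895369307/255150 ≈ 11348.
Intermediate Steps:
b(a, u) = 19/7 (b(a, u) = -6/7 + (18 - 1*(-7))/7 = -6/7 + (18 + 7)/7 = -6/7 + (⅐)*25 = -6/7 + 25/7 = 19/7)
F = -79434/7 (F = 6*(19/7 - 1*1894) = 6*(19/7 - 1894) = 6*(-13239/7) = -79434/7 ≈ -11348.)
Z = -1/405 (Z = 1/(-405) = -1/405 ≈ -0.0024691)
L = 36450 (L = -90/(-1/405) = -90*(-405) = 36450)
1/L - F = 1/36450 - 1*(-79434/7) = 1/36450 + 79434/7 = 2895369307/255150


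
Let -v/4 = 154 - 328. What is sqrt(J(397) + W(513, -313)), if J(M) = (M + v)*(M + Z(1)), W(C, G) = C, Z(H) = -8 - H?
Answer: sqrt(424597) ≈ 651.61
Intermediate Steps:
v = 696 (v = -4*(154 - 328) = -4*(-174) = 696)
J(M) = (-9 + M)*(696 + M) (J(M) = (M + 696)*(M + (-8 - 1*1)) = (696 + M)*(M + (-8 - 1)) = (696 + M)*(M - 9) = (696 + M)*(-9 + M) = (-9 + M)*(696 + M))
sqrt(J(397) + W(513, -313)) = sqrt((-6264 + 397**2 + 687*397) + 513) = sqrt((-6264 + 157609 + 272739) + 513) = sqrt(424084 + 513) = sqrt(424597)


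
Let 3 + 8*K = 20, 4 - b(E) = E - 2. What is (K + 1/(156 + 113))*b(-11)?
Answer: 77877/2152 ≈ 36.188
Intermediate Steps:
b(E) = 6 - E (b(E) = 4 - (E - 2) = 4 - (-2 + E) = 4 + (2 - E) = 6 - E)
K = 17/8 (K = -3/8 + (⅛)*20 = -3/8 + 5/2 = 17/8 ≈ 2.1250)
(K + 1/(156 + 113))*b(-11) = (17/8 + 1/(156 + 113))*(6 - 1*(-11)) = (17/8 + 1/269)*(6 + 11) = (17/8 + 1/269)*17 = (4581/2152)*17 = 77877/2152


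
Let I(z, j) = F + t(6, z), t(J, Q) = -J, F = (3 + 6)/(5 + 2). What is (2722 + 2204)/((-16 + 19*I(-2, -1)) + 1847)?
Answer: 17241/6095 ≈ 2.8287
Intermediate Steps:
F = 9/7 ≈ 1.2857
I(z, j) = -33/7 (I(z, j) = 9/7 - 1*6 = 9/7 - 6 = -33/7)
(2722 + 2204)/((-16 + 19*I(-2, -1)) + 1847) = (2722 + 2204)/((-16 + 19*(-33/7)) + 1847) = 4926/((-16 - 627/7) + 1847) = 4926/(-739/7 + 1847) = 4926/(12190/7) = 4926*(7/12190) = 17241/6095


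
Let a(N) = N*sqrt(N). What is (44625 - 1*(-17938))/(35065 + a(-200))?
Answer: 438754319/247510845 + 5005040*I*sqrt(2)/49502169 ≈ 1.7727 + 0.14299*I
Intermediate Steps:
a(N) = N**(3/2)
(44625 - 1*(-17938))/(35065 + a(-200)) = (44625 - 1*(-17938))/(35065 + (-200)**(3/2)) = (44625 + 17938)/(35065 - 2000*I*sqrt(2)) = 62563/(35065 - 2000*I*sqrt(2))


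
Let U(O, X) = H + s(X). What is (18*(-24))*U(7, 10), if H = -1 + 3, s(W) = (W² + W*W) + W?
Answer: -91584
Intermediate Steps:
s(W) = W + 2*W² (s(W) = (W² + W²) + W = 2*W² + W = W + 2*W²)
H = 2
U(O, X) = 2 + X*(1 + 2*X)
(18*(-24))*U(7, 10) = (18*(-24))*(2 + 10*(1 + 2*10)) = -432*(2 + 10*(1 + 20)) = -432*(2 + 10*21) = -432*(2 + 210) = -432*212 = -91584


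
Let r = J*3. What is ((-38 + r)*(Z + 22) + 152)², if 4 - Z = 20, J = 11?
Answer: 14884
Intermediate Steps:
Z = -16 (Z = 4 - 1*20 = 4 - 20 = -16)
r = 33 (r = 11*3 = 33)
((-38 + r)*(Z + 22) + 152)² = ((-38 + 33)*(-16 + 22) + 152)² = (-5*6 + 152)² = (-30 + 152)² = 122² = 14884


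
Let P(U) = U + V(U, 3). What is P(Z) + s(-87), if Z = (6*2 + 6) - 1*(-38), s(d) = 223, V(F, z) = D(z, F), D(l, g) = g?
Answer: 335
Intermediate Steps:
V(F, z) = F
Z = 56 (Z = (12 + 6) + 38 = 18 + 38 = 56)
P(U) = 2*U (P(U) = U + U = 2*U)
P(Z) + s(-87) = 2*56 + 223 = 112 + 223 = 335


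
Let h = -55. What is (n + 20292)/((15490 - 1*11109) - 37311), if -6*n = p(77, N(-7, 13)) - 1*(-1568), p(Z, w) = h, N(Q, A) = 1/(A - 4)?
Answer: -1351/2220 ≈ -0.60856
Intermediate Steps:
N(Q, A) = 1/(-4 + A)
p(Z, w) = -55
n = -1513/6 (n = -(-55 - 1*(-1568))/6 = -(-55 + 1568)/6 = -⅙*1513 = -1513/6 ≈ -252.17)
(n + 20292)/((15490 - 1*11109) - 37311) = (-1513/6 + 20292)/((15490 - 1*11109) - 37311) = 120239/(6*((15490 - 11109) - 37311)) = 120239/(6*(4381 - 37311)) = (120239/6)/(-32930) = (120239/6)*(-1/32930) = -1351/2220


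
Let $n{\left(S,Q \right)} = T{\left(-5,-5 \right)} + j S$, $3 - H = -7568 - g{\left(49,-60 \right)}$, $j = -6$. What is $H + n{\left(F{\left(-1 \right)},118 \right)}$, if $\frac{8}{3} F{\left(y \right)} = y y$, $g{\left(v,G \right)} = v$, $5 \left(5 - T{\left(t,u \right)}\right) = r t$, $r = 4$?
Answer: $\frac{30507}{4} \approx 7626.8$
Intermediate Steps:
$T{\left(t,u \right)} = 5 - \frac{4 t}{5}$
$F{\left(y \right)} = \frac{3 y^{2}}{8}$ ($F{\left(y \right)} = \frac{3 y y}{8} = \frac{3 y^{2}}{8}$)
$H = 7620$ ($H = 3 - \left(-7568 - 49\right) = 3 - -7617 = 3 + 7617 = 7620$)
$n{\left(S,Q \right)} = 9 - 6 S$ ($n{\left(S,Q \right)} = \left(5 - -4\right) - 6 S = \left(5 + 4\right) - 6 S = 9 - 6 S$)
$H + n{\left(F{\left(-1 \right)},118 \right)} = 7620 + \left(9 - 6 \frac{3 \left(-1\right)^{2}}{8}\right) = 7620 + \left(9 - 6 \cdot \frac{3}{8} \cdot 1\right) = 7620 + \left(9 - \frac{9}{4}\right) = 7620 + \frac{27}{4} = \frac{30507}{4}$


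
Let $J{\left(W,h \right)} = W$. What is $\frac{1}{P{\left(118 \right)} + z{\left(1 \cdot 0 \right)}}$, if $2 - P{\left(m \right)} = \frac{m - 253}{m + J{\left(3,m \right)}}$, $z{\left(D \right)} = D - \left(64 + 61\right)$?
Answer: $- \frac{121}{14748} \approx -0.0082045$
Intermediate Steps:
$z{\left(D \right)} = -125 + D$ ($z{\left(D \right)} = D - 125 = -125 + D$)
$P{\left(m \right)} = 2 - \frac{-253 + m}{3 + m}$ ($P{\left(m \right)} = 2 - \frac{m - 253}{m + 3} = 2 - \frac{-253 + m}{3 + m}$)
$\frac{1}{P{\left(118 \right)} + z{\left(1 \cdot 0 \right)}} = \frac{1}{\frac{259 + 118}{3 + 118} + \left(-125 + 1 \cdot 0\right)} = \frac{1}{\frac{1}{121} \cdot 377 + \left(-125 + 0\right)} = \frac{1}{\frac{1}{121} \cdot 377 - 125} = \frac{1}{\frac{377}{121} - 125} = \frac{1}{- \frac{14748}{121}} = - \frac{121}{14748}$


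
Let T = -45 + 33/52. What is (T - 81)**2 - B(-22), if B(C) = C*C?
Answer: 41188625/2704 ≈ 15232.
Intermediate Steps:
B(C) = C**2
T = -2307/52 (T = -45 + 33*(1/52) = -45 + 33/52 = -2307/52 ≈ -44.365)
(T - 81)**2 - B(-22) = (-2307/52 - 81)**2 - 1*(-22)**2 = (-6519/52)**2 - 1*484 = 42497361/2704 - 484 = 41188625/2704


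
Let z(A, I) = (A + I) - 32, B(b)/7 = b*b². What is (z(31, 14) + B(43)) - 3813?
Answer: 552749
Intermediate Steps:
B(b) = 7*b³ (B(b) = 7*(b*b²) = 7*b³)
z(A, I) = -32 + A + I
(z(31, 14) + B(43)) - 3813 = ((-32 + 31 + 14) + 7*43³) - 3813 = (13 + 7*79507) - 3813 = (13 + 556549) - 3813 = 556562 - 3813 = 552749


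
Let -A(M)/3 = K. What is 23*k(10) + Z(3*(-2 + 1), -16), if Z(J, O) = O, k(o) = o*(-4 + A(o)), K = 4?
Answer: -3696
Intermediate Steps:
A(M) = -12 (A(M) = -3*4 = -12)
k(o) = -16*o (k(o) = o*(-4 - 12) = o*(-16) = -16*o)
23*k(10) + Z(3*(-2 + 1), -16) = 23*(-16*10) - 16 = 23*(-160) - 16 = -3680 - 16 = -3696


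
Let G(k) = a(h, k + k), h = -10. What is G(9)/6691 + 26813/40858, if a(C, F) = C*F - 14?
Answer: 171479331/273380878 ≈ 0.62725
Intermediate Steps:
a(C, F) = -14 + C*F
G(k) = -14 - 20*k (G(k) = -14 - 10*(k + k) = -14 - 20*k)
G(9)/6691 + 26813/40858 = (-14 - 20*9)/6691 + 26813/40858 = (-14 - 180)*(1/6691) + 26813*(1/40858) = -194*1/6691 + 26813/40858 = -194/6691 + 26813/40858 = 171479331/273380878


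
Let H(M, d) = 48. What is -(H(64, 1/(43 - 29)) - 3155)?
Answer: 3107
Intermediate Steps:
-(H(64, 1/(43 - 29)) - 3155) = -(48 - 3155) = -1*(-3107) = 3107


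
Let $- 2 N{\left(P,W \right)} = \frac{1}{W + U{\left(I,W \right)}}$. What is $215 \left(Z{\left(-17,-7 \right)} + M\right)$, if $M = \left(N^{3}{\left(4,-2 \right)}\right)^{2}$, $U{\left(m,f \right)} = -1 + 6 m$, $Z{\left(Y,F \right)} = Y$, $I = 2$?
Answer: $- \frac{124314678505}{34012224} \approx -3655.0$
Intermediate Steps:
$N{\left(P,W \right)} = - \frac{1}{2 \left(11 + W\right)}$ ($N{\left(P,W \right)} = - \frac{1}{2 \left(W + \left(-1 + 6 \cdot 2\right)\right)} = - \frac{1}{2 \left(W + \left(-1 + 12\right)\right)} = - \frac{1}{2 \left(W + 11\right)} = - \frac{1}{2 \left(11 + W\right)}$)
$M = \frac{1}{34012224}$ ($M = \left(\left(- \frac{1}{22 + 2 \left(-2\right)}\right)^{3}\right)^{2} = \left(\left(- \frac{1}{22 - 4}\right)^{3}\right)^{2} = \left(\left(- \frac{1}{18}\right)^{3}\right)^{2} = \left(- \frac{1}{5832}\right)^{2} = \frac{1}{34012224} \approx 2.9401 \cdot 10^{-8}$)
$215 \left(Z{\left(-17,-7 \right)} + M\right) = 215 \left(-17 + \frac{1}{34012224}\right) = 215 \left(- \frac{578207807}{34012224}\right) = - \frac{124314678505}{34012224}$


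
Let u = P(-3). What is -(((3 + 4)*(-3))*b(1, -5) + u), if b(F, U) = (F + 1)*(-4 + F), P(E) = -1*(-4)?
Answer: -130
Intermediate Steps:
P(E) = 4
u = 4
b(F, U) = (1 + F)*(-4 + F)
-(((3 + 4)*(-3))*b(1, -5) + u) = -(((3 + 4)*(-3))*(-4 + 1² - 3*1) + 4) = -((7*(-3))*(-4 + 1 - 3) + 4) = -(-21*(-6) + 4) = -(126 + 4) = -1*130 = -130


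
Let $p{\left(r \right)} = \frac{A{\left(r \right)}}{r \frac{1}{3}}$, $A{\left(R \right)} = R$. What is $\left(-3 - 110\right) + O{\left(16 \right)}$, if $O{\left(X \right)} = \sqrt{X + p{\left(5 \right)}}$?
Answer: $-113 + \sqrt{19} \approx -108.64$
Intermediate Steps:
$p{\left(r \right)} = 3$ ($p{\left(r \right)} = \frac{r}{r \frac{1}{3}} = \frac{r}{\frac{1}{3} r} = r \frac{3}{r} = 3$)
$O{\left(X \right)} = \sqrt{3 + X}$ ($O{\left(X \right)} = \sqrt{X + 3} = \sqrt{3 + X}$)
$\left(-3 - 110\right) + O{\left(16 \right)} = \left(-3 - 110\right) + \sqrt{3 + 16} = \left(-3 - 110\right) + \sqrt{19} = -113 + \sqrt{19}$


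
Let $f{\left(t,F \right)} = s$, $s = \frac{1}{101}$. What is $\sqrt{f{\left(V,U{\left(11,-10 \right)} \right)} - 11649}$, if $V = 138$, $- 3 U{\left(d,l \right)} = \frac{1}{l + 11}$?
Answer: $\frac{2 i \sqrt{29707837}}{101} \approx 107.93 i$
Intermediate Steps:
$U{\left(d,l \right)} = - \frac{1}{3 \left(11 + l\right)}$ ($U{\left(d,l \right)} = - \frac{1}{3 \left(l + 11\right)} = - \frac{1}{3 \left(11 + l\right)}$)
$s = \frac{1}{101} \approx 0.009901$
$f{\left(t,F \right)} = \frac{1}{101}$
$\sqrt{f{\left(V,U{\left(11,-10 \right)} \right)} - 11649} = \sqrt{\frac{1}{101} - 11649} = \sqrt{- \frac{1176548}{101}} = \frac{2 i \sqrt{29707837}}{101}$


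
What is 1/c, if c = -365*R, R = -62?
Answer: 1/22630 ≈ 4.4189e-5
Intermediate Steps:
c = 22630 (c = -365*(-62) = 22630)
1/c = 1/22630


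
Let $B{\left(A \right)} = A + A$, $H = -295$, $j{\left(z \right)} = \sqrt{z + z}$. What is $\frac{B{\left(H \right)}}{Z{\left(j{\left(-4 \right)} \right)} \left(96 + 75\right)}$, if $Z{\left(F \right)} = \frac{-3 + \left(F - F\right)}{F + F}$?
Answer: $\frac{2360 i \sqrt{2}}{513} \approx 6.5059 i$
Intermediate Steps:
$j{\left(z \right)} = \sqrt{2} \sqrt{z}$ ($j{\left(z \right)} = \sqrt{2 z} = \sqrt{2} \sqrt{z}$)
$B{\left(A \right)} = 2 A$
$Z{\left(F \right)} = - \frac{3}{2 F}$ ($Z{\left(F \right)} = \frac{-3 + 0}{2 F} = - 3 \frac{1}{2 F} = - \frac{3}{2 F}$)
$\frac{B{\left(H \right)}}{Z{\left(j{\left(-4 \right)} \right)} \left(96 + 75\right)} = \frac{2 \left(-295\right)}{- \frac{3}{2 \sqrt{2} \sqrt{-4}} \left(96 + 75\right)} = - \frac{590}{- \frac{3}{2 \sqrt{2} \cdot 2 i} 171} = - \frac{590}{- \frac{3}{2 \cdot 2 i \sqrt{2}} \cdot 171} = - \frac{590}{- \frac{3 \left(- \frac{i \sqrt{2}}{4}\right)}{2} \cdot 171} = - \frac{590}{\frac{3 i \sqrt{2}}{8} \cdot 171} = - \frac{590}{\frac{513}{8} i \sqrt{2}} = - 590 \left(- \frac{4 i \sqrt{2}}{513}\right) = \frac{2360 i \sqrt{2}}{513}$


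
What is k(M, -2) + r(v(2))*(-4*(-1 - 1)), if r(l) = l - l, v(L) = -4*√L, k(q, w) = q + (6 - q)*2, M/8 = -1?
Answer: 20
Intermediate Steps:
M = -8 (M = 8*(-1) = -8)
k(q, w) = 12 - q (k(q, w) = q + (12 - 2*q) = 12 - q)
r(l) = 0
k(M, -2) + r(v(2))*(-4*(-1 - 1)) = (12 - 1*(-8)) + 0*(-4*(-1 - 1)) = (12 + 8) + 0*(-4*(-2)) = 20 + 0*8 = 20 + 0 = 20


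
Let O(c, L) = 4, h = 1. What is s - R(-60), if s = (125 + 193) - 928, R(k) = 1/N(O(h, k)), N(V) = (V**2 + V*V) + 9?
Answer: -25011/41 ≈ -610.02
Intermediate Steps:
N(V) = 9 + 2*V**2 (N(V) = (V**2 + V**2) + 9 = 2*V**2 + 9 = 9 + 2*V**2)
R(k) = 1/41 (R(k) = 1/(9 + 2*4**2) = 1/(9 + 2*16) = 1/(9 + 32) = 1/41)
s = -610 (s = 318 - 928 = -610)
s - R(-60) = -610 - 1*1/41 = -610 - 1/41 = -25011/41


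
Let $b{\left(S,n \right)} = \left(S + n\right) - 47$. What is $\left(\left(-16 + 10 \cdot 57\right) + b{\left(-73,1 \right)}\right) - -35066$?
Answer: $35501$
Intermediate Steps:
$b{\left(S,n \right)} = -47 + S + n$
$\left(\left(-16 + 10 \cdot 57\right) + b{\left(-73,1 \right)}\right) - -35066 = \left(\left(-16 + 10 \cdot 57\right) - 119\right) - -35066 = \left(\left(-16 + 570\right) - 119\right) + 35066 = \left(554 - 119\right) + 35066 = 435 + 35066 = 35501$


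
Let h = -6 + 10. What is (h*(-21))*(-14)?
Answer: 1176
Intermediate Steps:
h = 4
(h*(-21))*(-14) = (4*(-21))*(-14) = -84*(-14) = 1176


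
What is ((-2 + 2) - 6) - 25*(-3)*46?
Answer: 3444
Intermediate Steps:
((-2 + 2) - 6) - 25*(-3)*46 = (0 - 6) + 75*46 = -6 + 3450 = 3444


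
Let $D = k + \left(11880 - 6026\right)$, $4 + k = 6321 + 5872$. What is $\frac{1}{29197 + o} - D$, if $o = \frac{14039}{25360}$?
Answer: $- \frac{13359938584877}{740449959} \approx -18043.0$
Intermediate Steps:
$k = 12189$ ($k = -4 + \left(6321 + 5872\right) = -4 + 12193 = 12189$)
$o = \frac{14039}{25360}$ ($o = 14039 \cdot \frac{1}{25360} = \frac{14039}{25360} \approx 0.55359$)
$D = 18043$ ($D = 12189 + \left(11880 - 6026\right) = 12189 + 5854 = 18043$)
$\frac{1}{29197 + o} - D = \frac{1}{29197 + \frac{14039}{25360}} - 18043 = \frac{1}{\frac{740449959}{25360}} - 18043 = \frac{25360}{740449959} - 18043 = - \frac{13359938584877}{740449959}$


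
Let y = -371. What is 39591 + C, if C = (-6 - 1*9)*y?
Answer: 45156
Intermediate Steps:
C = 5565 (C = (-6 - 1*9)*(-371) = (-6 - 9)*(-371) = -15*(-371) = 5565)
39591 + C = 39591 + 5565 = 45156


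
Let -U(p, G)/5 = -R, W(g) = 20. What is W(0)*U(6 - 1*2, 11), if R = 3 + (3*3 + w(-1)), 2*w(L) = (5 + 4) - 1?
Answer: 1600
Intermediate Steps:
w(L) = 4 (w(L) = ((5 + 4) - 1)/2 = (9 - 1)/2 = (½)*8 = 4)
R = 16 (R = 3 + (3*3 + 4) = 3 + (9 + 4) = 3 + 13 = 16)
U(p, G) = 80 (U(p, G) = -(-5)*16 = -5*(-16) = 80)
W(0)*U(6 - 1*2, 11) = 20*80 = 1600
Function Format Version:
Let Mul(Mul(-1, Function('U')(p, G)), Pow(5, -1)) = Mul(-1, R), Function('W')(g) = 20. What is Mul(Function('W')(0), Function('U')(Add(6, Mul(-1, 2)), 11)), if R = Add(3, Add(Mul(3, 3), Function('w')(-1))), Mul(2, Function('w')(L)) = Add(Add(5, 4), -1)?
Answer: 1600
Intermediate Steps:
Function('w')(L) = 4 (Function('w')(L) = Mul(Rational(1, 2), Add(Add(5, 4), -1)) = Mul(Rational(1, 2), Add(9, -1)) = Mul(Rational(1, 2), 8) = 4)
R = 16 (R = Add(3, Add(Mul(3, 3), 4)) = Add(3, Add(9, 4)) = Add(3, 13) = 16)
Function('U')(p, G) = 80 (Function('U')(p, G) = Mul(-5, Mul(-1, 16)) = Mul(-5, -16) = 80)
Mul(Function('W')(0), Function('U')(Add(6, Mul(-1, 2)), 11)) = Mul(20, 80) = 1600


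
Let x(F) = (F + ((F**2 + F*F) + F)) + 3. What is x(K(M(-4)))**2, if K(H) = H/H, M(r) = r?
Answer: 49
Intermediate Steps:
K(H) = 1
x(F) = 3 + 2*F + 2*F**2 (x(F) = (F + ((F**2 + F**2) + F)) + 3 = (F + (2*F**2 + F)) + 3 = (F + (F + 2*F**2)) + 3 = (2*F + 2*F**2) + 3 = 3 + 2*F + 2*F**2)
x(K(M(-4)))**2 = (3 + 2*1 + 2*1**2)**2 = (3 + 2 + 2*1)**2 = (3 + 2 + 2)**2 = 7**2 = 49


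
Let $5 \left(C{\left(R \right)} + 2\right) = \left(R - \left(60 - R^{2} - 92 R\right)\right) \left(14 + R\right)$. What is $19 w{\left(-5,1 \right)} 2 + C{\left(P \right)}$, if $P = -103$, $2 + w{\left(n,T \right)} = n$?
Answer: $-17534$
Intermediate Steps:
$w{\left(n,T \right)} = -2 + n$
$C{\left(R \right)} = -2 + \frac{\left(14 + R\right) \left(-60 + R^{2} + 93 R\right)}{5}$ ($C{\left(R \right)} = -2 + \frac{\left(R - \left(60 - R^{2} - 92 R\right)\right) \left(14 + R\right)}{5} = -2 + \frac{\left(R + \left(-60 + R^{2} + 92 R\right)\right) \left(14 + R\right)}{5} = -2 + \frac{\left(-60 + R^{2} + 93 R\right) \left(14 + R\right)}{5} = -2 + \frac{\left(14 + R\right) \left(-60 + R^{2} + 93 R\right)}{5}$)
$19 w{\left(-5,1 \right)} 2 + C{\left(P \right)} = 19 \left(-2 - 5\right) 2 + \left(-170 + \frac{\left(-103\right)^{3}}{5} + \frac{107 \left(-103\right)^{2}}{5} + \frac{1242}{5} \left(-103\right)\right) = 19 \left(-7\right) 2 + \left(-170 + \frac{1}{5} \left(-1092727\right) + \frac{107}{5} \cdot 10609 - \frac{127926}{5}\right) = \left(-133\right) 2 - 17268 = -266 - 17268 = -17534$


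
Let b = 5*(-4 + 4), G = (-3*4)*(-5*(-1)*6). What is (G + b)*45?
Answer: -16200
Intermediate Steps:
G = -360 (G = -60*6 = -12*30 = -360)
b = 0 (b = 5*0 = 0)
(G + b)*45 = (-360 + 0)*45 = -360*45 = -16200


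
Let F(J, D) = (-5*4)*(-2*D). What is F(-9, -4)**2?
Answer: 25600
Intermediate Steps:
F(J, D) = 40*D (F(J, D) = -(-40)*D = 40*D)
F(-9, -4)**2 = (40*(-4))**2 = (-160)**2 = 25600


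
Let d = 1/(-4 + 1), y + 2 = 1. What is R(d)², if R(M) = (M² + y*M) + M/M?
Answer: 169/81 ≈ 2.0864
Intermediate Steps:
y = -1 (y = -2 + 1 = -1)
d = -⅓ (d = 1/(-3) = -⅓ ≈ -0.33333)
R(M) = 1 + M² - M (R(M) = (M² - M) + M/M = (M² - M) + 1 = 1 + M² - M)
R(d)² = (1 + (-⅓)² - 1*(-⅓))² = (1 + ⅑ + ⅓)² = (13/9)² = 169/81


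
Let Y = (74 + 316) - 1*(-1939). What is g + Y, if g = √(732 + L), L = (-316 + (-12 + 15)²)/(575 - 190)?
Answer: 2329 + √108382505/385 ≈ 2356.0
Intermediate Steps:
L = -307/385 (L = (-316 + 3²)/385 = (-316 + 9)*(1/385) = -307*1/385 = -307/385 ≈ -0.79740)
Y = 2329 (Y = 390 + 1939 = 2329)
g = √108382505/385 (g = √(732 - 307/385) = √(281513/385) = √108382505/385 ≈ 27.041)
g + Y = √108382505/385 + 2329 = 2329 + √108382505/385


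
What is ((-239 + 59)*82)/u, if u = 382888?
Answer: -1845/47861 ≈ -0.038549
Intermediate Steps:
((-239 + 59)*82)/u = ((-239 + 59)*82)/382888 = -180*82*(1/382888) = -14760*1/382888 = -1845/47861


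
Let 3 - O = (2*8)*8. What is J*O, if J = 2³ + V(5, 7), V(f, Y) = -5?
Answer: -375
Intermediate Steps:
J = 3 (J = 2³ - 5 = 8 - 5 = 3)
O = -125 (O = 3 - 2*8*8 = 3 - 16*8 = 3 - 1*128 = 3 - 128 = -125)
J*O = 3*(-125) = -375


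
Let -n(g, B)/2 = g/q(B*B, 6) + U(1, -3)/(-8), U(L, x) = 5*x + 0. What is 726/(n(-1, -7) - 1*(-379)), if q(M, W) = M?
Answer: 4312/2229 ≈ 1.9345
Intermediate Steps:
U(L, x) = 5*x
n(g, B) = -15/4 - 2*g/B**2 (n(g, B) = -2*(g/((B*B)) + (5*(-3))/(-8)) = -2*(g/(B**2) - 15*(-1/8)) = -2*(g/B**2 + 15/8) = -2*(15/8 + g/B**2) = -15/4 - 2*g/B**2)
726/(n(-1, -7) - 1*(-379)) = 726/((-15/4 - 2*(-1)/(-7)**2) - 1*(-379)) = 726/((-15/4 - 2*(-1)*1/49) + 379) = 726/((-15/4 + 2/49) + 379) = 726/(-727/196 + 379) = 726/(73557/196) = 726*(196/73557) = 4312/2229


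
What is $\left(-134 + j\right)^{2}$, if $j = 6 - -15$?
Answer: $12769$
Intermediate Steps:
$j = 21$ ($j = 6 + 15 = 21$)
$\left(-134 + j\right)^{2} = \left(-134 + 21\right)^{2} = \left(-113\right)^{2} = 12769$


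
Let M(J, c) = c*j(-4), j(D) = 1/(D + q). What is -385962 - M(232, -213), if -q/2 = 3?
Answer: -3859833/10 ≈ -3.8598e+5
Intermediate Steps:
q = -6 (q = -2*3 = -6)
j(D) = 1/(-6 + D) (j(D) = 1/(D - 6) = 1/(-6 + D))
M(J, c) = -c/10 (M(J, c) = c/(-6 - 4) = c/(-10) = c*(-⅒) = -c/10)
-385962 - M(232, -213) = -385962 - (-1)*(-213)/10 = -385962 - 1*213/10 = -385962 - 213/10 = -3859833/10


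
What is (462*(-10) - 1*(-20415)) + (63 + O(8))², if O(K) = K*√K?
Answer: 20276 + 2016*√2 ≈ 23127.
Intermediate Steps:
O(K) = K^(3/2)
(462*(-10) - 1*(-20415)) + (63 + O(8))² = (462*(-10) - 1*(-20415)) + (63 + 8^(3/2))² = (-4620 + 20415) + (63 + 16*√2)² = 15795 + (63 + 16*√2)²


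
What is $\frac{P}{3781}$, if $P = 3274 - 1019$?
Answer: $\frac{2255}{3781} \approx 0.5964$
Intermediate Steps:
$P = 2255$ ($P = 3274 - 1019 = 2255$)
$\frac{P}{3781} = \frac{2255}{3781}$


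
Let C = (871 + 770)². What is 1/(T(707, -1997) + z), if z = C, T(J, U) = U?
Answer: 1/2690884 ≈ 3.7162e-7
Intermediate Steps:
C = 2692881 (C = 1641² = 2692881)
z = 2692881
1/(T(707, -1997) + z) = 1/(-1997 + 2692881) = 1/2690884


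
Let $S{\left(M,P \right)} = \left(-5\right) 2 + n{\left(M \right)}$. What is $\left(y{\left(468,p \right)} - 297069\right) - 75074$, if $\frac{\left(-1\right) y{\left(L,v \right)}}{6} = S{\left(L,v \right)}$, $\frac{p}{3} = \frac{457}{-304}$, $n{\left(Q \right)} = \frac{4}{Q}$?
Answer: $- \frac{14511239}{39} \approx -3.7208 \cdot 10^{5}$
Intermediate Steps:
$p = - \frac{1371}{304}$ ($p = 3 \frac{457}{-304} = 3 \cdot 457 \left(- \frac{1}{304}\right) = 3 \left(- \frac{457}{304}\right) = - \frac{1371}{304} \approx -4.5099$)
$S{\left(M,P \right)} = -10 + \frac{4}{M}$ ($S{\left(M,P \right)} = \left(-5\right) 2 + \frac{4}{M} = -10 + \frac{4}{M}$)
$y{\left(L,v \right)} = 60 - \frac{24}{L}$ ($y{\left(L,v \right)} = - 6 \left(-10 + \frac{4}{L}\right) = 60 - \frac{24}{L}$)
$\left(y{\left(468,p \right)} - 297069\right) - 75074 = \left(\left(60 - \frac{24}{468}\right) - 297069\right) - 75074 = \left(\left(60 - \frac{2}{39}\right) - 297069\right) - 75074 = \left(\frac{2338}{39} - 297069\right) - 75074 = - \frac{11583353}{39} - 75074 = - \frac{14511239}{39}$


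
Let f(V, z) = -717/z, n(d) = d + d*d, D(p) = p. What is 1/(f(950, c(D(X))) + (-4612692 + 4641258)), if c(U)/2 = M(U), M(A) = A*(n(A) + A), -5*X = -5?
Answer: 2/56893 ≈ 3.5154e-5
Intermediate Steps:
X = 1 (X = -⅕*(-5) = 1)
n(d) = d + d²
M(A) = A*(A + A*(1 + A)) (M(A) = A*(A*(1 + A) + A) = A*(A + A*(1 + A)))
c(U) = 2*U²*(2 + U) (c(U) = 2*(U²*(2 + U)) = 2*U²*(2 + U))
1/(f(950, c(D(X))) + (-4612692 + 4641258)) = 1/(-717*1/(2*(2 + 1)) + (-4612692 + 4641258)) = 1/(-717/(2*1*3) + 28566) = 1/(-717/6 + 28566) = 1/(-717*⅙ + 28566) = 1/(-239/2 + 28566) = 1/(56893/2) = 2/56893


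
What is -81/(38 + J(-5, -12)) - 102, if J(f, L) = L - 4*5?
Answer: -231/2 ≈ -115.50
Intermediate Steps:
J(f, L) = -20 + L (J(f, L) = L - 20 = -20 + L)
-81/(38 + J(-5, -12)) - 102 = -81/(38 + (-20 - 12)) - 102 = -81/(38 - 32) - 102 = -81/6 - 102 = (1/6)*(-81) - 102 = -27/2 - 102 = -231/2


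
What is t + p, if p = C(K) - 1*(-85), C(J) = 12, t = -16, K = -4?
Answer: 81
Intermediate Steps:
p = 97 (p = 12 - 1*(-85) = 12 + 85 = 97)
t + p = -16 + 97 = 81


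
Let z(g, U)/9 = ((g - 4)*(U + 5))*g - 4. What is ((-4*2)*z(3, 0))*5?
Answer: 6840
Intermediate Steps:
z(g, U) = -36 + 9*g*(-4 + g)*(5 + U) (z(g, U) = 9*(((g - 4)*(U + 5))*g - 4) = 9*(((-4 + g)*(5 + U))*g - 4) = 9*(g*(-4 + g)*(5 + U) - 4) = 9*(-4 + g*(-4 + g)*(5 + U)) = -36 + 9*g*(-4 + g)*(5 + U))
((-4*2)*z(3, 0))*5 = ((-4*2)*(-36 - 180*3 + 45*3**2 - 36*0*3 + 9*0*3**2))*5 = -8*(-36 - 540 + 45*9 + 0 + 9*0*9)*5 = -8*(-36 - 540 + 405 + 0 + 0)*5 = -8*(-171)*5 = 1368*5 = 6840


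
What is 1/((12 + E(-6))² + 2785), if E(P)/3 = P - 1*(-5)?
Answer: 1/2866 ≈ 0.00034892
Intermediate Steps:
E(P) = 15 + 3*P (E(P) = 3*(P - 1*(-5)) = 3*(P + 5) = 3*(5 + P) = 15 + 3*P)
1/((12 + E(-6))² + 2785) = 1/((12 + (15 + 3*(-6)))² + 2785) = 1/((12 + (15 - 18))² + 2785) = 1/((12 - 3)² + 2785) = 1/(9² + 2785) = 1/(81 + 2785) = 1/2866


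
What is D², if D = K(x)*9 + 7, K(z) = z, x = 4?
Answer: 1849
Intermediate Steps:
D = 43 (D = 4*9 + 7 = 36 + 7 = 43)
D² = 43² = 1849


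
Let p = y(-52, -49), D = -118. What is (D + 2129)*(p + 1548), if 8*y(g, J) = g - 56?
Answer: 6171759/2 ≈ 3.0859e+6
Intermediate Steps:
y(g, J) = -7 + g/8 (y(g, J) = (g - 56)/8 = (-56 + g)/8 = -7 + g/8)
p = -27/2 (p = -7 + (⅛)*(-52) = -7 - 13/2 = -27/2 ≈ -13.500)
(D + 2129)*(p + 1548) = (-118 + 2129)*(-27/2 + 1548) = 2011*(3069/2) = 6171759/2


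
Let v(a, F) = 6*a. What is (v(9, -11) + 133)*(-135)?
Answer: -25245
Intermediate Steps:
(v(9, -11) + 133)*(-135) = (6*9 + 133)*(-135) = (54 + 133)*(-135) = 187*(-135) = -25245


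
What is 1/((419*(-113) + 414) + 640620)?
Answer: 1/593687 ≈ 1.6844e-6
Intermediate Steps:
1/((419*(-113) + 414) + 640620) = 1/((-47347 + 414) + 640620) = 1/(-46933 + 640620) = 1/593687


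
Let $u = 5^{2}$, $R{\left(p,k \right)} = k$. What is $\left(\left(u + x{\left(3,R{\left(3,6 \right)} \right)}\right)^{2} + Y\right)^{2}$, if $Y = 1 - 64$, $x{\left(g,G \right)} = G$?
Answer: $806404$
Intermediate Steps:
$Y = -63$ ($Y = 1 - 64 = -63$)
$u = 25$
$\left(\left(u + x{\left(3,R{\left(3,6 \right)} \right)}\right)^{2} + Y\right)^{2} = \left(\left(25 + 6\right)^{2} - 63\right)^{2} = \left(31^{2} - 63\right)^{2} = \left(961 - 63\right)^{2} = 898^{2} = 806404$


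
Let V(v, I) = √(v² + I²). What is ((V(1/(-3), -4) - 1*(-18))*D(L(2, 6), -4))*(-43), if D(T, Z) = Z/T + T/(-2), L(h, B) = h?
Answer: 2322 + 43*√145 ≈ 2839.8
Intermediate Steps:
D(T, Z) = -T/2 + Z/T (D(T, Z) = Z/T + T*(-½) = Z/T - T/2 = -T/2 + Z/T)
V(v, I) = √(I² + v²)
((V(1/(-3), -4) - 1*(-18))*D(L(2, 6), -4))*(-43) = ((√((-4)² + (1/(-3))²) - 1*(-18))*(-½*2 - 4/2))*(-43) = ((√(16 + (-⅓)²) + 18)*(-1 - 4*½))*(-43) = ((√(16 + ⅑) + 18)*(-1 - 2))*(-43) = ((√(145/9) + 18)*(-3))*(-43) = ((√145/3 + 18)*(-3))*(-43) = ((18 + √145/3)*(-3))*(-43) = (-54 - √145)*(-43) = 2322 + 43*√145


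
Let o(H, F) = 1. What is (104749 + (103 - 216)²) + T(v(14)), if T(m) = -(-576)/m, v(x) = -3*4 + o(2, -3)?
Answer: 1292122/11 ≈ 1.1747e+5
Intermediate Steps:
v(x) = -11 (v(x) = -3*4 + 1 = -12 + 1 = -11)
T(m) = 576/m
(104749 + (103 - 216)²) + T(v(14)) = (104749 + (103 - 216)²) + 576/(-11) = (104749 + (-113)²) + 576*(-1/11) = (104749 + 12769) - 576/11 = 117518 - 576/11 = 1292122/11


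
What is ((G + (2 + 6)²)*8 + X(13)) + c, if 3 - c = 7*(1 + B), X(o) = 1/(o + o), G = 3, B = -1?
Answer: 14015/26 ≈ 539.04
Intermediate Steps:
X(o) = 1/(2*o)
c = 3 (c = 3 - 7*(1 - 1) = 3 - 7*0 = 3 - 1*0 = 3 + 0 = 3)
((G + (2 + 6)²)*8 + X(13)) + c = ((3 + (2 + 6)²)*8 + (½)/13) + 3 = ((3 + 8²)*8 + (½)*(1/13)) + 3 = ((3 + 64)*8 + 1/26) + 3 = (67*8 + 1/26) + 3 = (536 + 1/26) + 3 = 13937/26 + 3 = 14015/26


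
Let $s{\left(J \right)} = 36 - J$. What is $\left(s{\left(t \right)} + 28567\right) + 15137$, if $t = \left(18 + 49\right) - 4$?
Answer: $43677$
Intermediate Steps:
$t = 63$ ($t = 67 - 4 = 63$)
$\left(s{\left(t \right)} + 28567\right) + 15137 = \left(\left(36 - 63\right) + 28567\right) + 15137 = \left(-27 + 28567\right) + 15137 = 28540 + 15137 = 43677$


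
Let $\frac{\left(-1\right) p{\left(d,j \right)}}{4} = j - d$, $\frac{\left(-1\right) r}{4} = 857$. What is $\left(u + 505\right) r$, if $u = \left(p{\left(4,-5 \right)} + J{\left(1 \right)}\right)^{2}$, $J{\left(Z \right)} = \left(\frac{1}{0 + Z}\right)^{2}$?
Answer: $-6424072$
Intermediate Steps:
$r = -3428$ ($r = \left(-4\right) 857 = -3428$)
$p{\left(d,j \right)} = - 4 j + 4 d$ ($p{\left(d,j \right)} = - 4 \left(j - d\right) = - 4 j + 4 d$)
$J{\left(Z \right)} = \frac{1}{Z^{2}}$ ($J{\left(Z \right)} = \left(\frac{1}{Z}\right)^{2} = \frac{1}{Z^{2}}$)
$u = 1369$ ($u = \left(\left(\left(-4\right) \left(-5\right) + 4 \cdot 4\right) + 1^{-2}\right)^{2} = \left(\left(20 + 16\right) + 1\right)^{2} = \left(36 + 1\right)^{2} = 37^{2} = 1369$)
$\left(u + 505\right) r = \left(1369 + 505\right) \left(-3428\right) = 1874 \left(-3428\right) = -6424072$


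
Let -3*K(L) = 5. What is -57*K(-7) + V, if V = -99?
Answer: -4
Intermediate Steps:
K(L) = -5/3 (K(L) = -⅓*5 = -5/3)
-57*K(-7) + V = -57*(-5/3) - 99 = 95 - 99 = -4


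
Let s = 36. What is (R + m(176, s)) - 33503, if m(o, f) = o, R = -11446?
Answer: -44773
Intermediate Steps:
(R + m(176, s)) - 33503 = (-11446 + 176) - 33503 = -11270 - 33503 = -44773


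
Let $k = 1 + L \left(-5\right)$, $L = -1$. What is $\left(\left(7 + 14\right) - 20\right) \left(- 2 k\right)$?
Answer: $-12$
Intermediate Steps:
$k = 6$ ($k = 1 - -5 = 1 + 5 = 6$)
$\left(\left(7 + 14\right) - 20\right) \left(- 2 k\right) = \left(\left(7 + 14\right) - 20\right) \left(\left(-2\right) 6\right) = \left(21 - 20\right) \left(-12\right) = 1 \left(-12\right) = -12$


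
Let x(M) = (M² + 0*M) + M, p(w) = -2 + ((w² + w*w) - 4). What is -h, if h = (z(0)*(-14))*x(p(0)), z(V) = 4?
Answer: 1680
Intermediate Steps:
p(w) = -6 + 2*w² (p(w) = -2 + ((w² + w²) - 4) = -2 + (2*w² - 4) = -2 + (-4 + 2*w²) = -6 + 2*w²)
x(M) = M + M² (x(M) = (M² + 0) + M = M² + M = M + M²)
h = -1680 (h = (4*(-14))*((-6 + 2*0²)*(1 + (-6 + 2*0²))) = -56*(-6 + 2*0)*(1 + (-6 + 2*0)) = -56*(-6 + 0)*(1 + (-6 + 0)) = -(-336)*(1 - 6) = -(-336)*(-5) = -56*30 = -1680)
-h = -1*(-1680) = 1680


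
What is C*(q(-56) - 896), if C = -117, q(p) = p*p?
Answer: -262080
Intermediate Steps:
q(p) = p**2
C*(q(-56) - 896) = -117*((-56)**2 - 896) = -117*(3136 - 896) = -117*2240 = -262080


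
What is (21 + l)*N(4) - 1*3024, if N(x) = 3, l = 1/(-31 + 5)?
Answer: -76989/26 ≈ -2961.1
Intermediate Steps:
l = -1/26 (l = 1/(-26) = -1/26 ≈ -0.038462)
(21 + l)*N(4) - 1*3024 = (21 - 1/26)*3 - 1*3024 = (545/26)*3 - 3024 = 1635/26 - 3024 = -76989/26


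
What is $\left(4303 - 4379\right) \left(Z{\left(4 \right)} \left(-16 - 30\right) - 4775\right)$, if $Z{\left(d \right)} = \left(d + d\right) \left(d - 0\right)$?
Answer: $474772$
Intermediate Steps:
$Z{\left(d \right)} = 2 d^{2}$ ($Z{\left(d \right)} = 2 d \left(d + 0\right) = 2 d d = 2 d^{2}$)
$\left(4303 - 4379\right) \left(Z{\left(4 \right)} \left(-16 - 30\right) - 4775\right) = \left(4303 - 4379\right) \left(2 \cdot 4^{2} \left(-16 - 30\right) - 4775\right) = - 76 \left(2 \cdot 16 \left(-46\right) - 4775\right) = - 76 \left(32 \left(-46\right) - 4775\right) = - 76 \left(-1472 - 4775\right) = \left(-76\right) \left(-6247\right) = 474772$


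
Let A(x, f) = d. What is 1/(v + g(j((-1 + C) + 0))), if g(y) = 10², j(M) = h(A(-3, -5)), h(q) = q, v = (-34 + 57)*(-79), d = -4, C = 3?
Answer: -1/1717 ≈ -0.00058241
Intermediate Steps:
A(x, f) = -4
v = -1817 (v = 23*(-79) = -1817)
j(M) = -4
g(y) = 100
1/(v + g(j((-1 + C) + 0))) = 1/(-1817 + 100) = 1/(-1717) = -1/1717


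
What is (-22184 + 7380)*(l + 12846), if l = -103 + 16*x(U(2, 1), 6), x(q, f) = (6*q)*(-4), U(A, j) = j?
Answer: -182962636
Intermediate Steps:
x(q, f) = -24*q
l = -487 (l = -103 + 16*(-24*1) = -103 + 16*(-24) = -103 - 384 = -487)
(-22184 + 7380)*(l + 12846) = (-22184 + 7380)*(-487 + 12846) = -14804*12359 = -182962636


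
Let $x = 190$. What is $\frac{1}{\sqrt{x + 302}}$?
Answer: $\frac{\sqrt{123}}{246} \approx 0.045083$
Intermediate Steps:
$\frac{1}{\sqrt{x + 302}} = \frac{1}{\sqrt{190 + 302}} = \frac{1}{\sqrt{492}} = \frac{1}{2 \sqrt{123}} = \frac{\sqrt{123}}{246}$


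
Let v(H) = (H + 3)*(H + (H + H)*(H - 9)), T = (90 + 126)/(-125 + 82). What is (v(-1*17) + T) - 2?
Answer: -522236/43 ≈ -12145.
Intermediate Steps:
T = -216/43 (T = 216/(-43) = 216*(-1/43) = -216/43 ≈ -5.0233)
v(H) = (3 + H)*(H + 2*H*(-9 + H)) (v(H) = (3 + H)*(H + (2*H)*(-9 + H)) = (3 + H)*(H + 2*H*(-9 + H)))
(v(-1*17) + T) - 2 = ((-1*17)*(-51 - (-11)*17 + 2*(-1*17)**2) - 216/43) - 2 = (-17*(-51 - 11*(-17) + 2*(-17)**2) - 216/43) - 2 = (-17*(-51 + 187 + 2*289) - 216/43) - 2 = (-17*(-51 + 187 + 578) - 216/43) - 2 = (-17*714 - 216/43) - 2 = (-12138 - 216/43) - 2 = -522150/43 - 2 = -522236/43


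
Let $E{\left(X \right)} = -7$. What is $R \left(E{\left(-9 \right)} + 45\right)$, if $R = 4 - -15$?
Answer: $722$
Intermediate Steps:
$R = 19$ ($R = 4 + 15 = 19$)
$R \left(E{\left(-9 \right)} + 45\right) = 19 \left(-7 + 45\right) = 19 \cdot 38 = 722$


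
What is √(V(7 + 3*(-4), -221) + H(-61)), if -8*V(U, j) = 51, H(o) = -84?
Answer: I*√1446/4 ≈ 9.5066*I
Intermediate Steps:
V(U, j) = -51/8 (V(U, j) = -⅛*51 = -51/8)
√(V(7 + 3*(-4), -221) + H(-61)) = √(-51/8 - 84) = √(-723/8) = I*√1446/4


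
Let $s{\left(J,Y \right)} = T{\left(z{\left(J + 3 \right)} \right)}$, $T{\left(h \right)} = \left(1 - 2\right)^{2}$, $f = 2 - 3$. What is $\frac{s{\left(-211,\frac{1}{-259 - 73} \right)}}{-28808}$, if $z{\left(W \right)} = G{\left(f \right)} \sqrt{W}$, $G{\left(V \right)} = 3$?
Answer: $- \frac{1}{28808} \approx -3.4713 \cdot 10^{-5}$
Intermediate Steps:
$f = -1$ ($f = 2 - 3 = -1$)
$z{\left(W \right)} = 3 \sqrt{W}$
$T{\left(h \right)} = 1$ ($T{\left(h \right)} = \left(-1\right)^{2} = 1$)
$s{\left(J,Y \right)} = 1$
$\frac{s{\left(-211,\frac{1}{-259 - 73} \right)}}{-28808} = 1 \frac{1}{-28808} = 1 \left(- \frac{1}{28808}\right) = - \frac{1}{28808}$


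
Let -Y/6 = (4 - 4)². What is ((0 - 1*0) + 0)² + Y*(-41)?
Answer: 0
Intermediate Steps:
Y = 0 (Y = -6*(4 - 4)² = -6*0² = -6*0 = 0)
((0 - 1*0) + 0)² + Y*(-41) = ((0 - 1*0) + 0)² + 0*(-41) = ((0 + 0) + 0)² + 0 = (0 + 0)² + 0 = 0² + 0 = 0 + 0 = 0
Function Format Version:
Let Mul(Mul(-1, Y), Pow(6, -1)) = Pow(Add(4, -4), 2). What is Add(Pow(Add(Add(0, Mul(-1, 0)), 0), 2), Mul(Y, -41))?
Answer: 0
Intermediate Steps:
Y = 0 (Y = Mul(-6, Pow(Add(4, -4), 2)) = Mul(-6, Pow(0, 2)) = Mul(-6, 0) = 0)
Add(Pow(Add(Add(0, Mul(-1, 0)), 0), 2), Mul(Y, -41)) = Add(Pow(Add(Add(0, Mul(-1, 0)), 0), 2), Mul(0, -41)) = Add(Pow(Add(Add(0, 0), 0), 2), 0) = Add(Pow(Add(0, 0), 2), 0) = Add(Pow(0, 2), 0) = Add(0, 0) = 0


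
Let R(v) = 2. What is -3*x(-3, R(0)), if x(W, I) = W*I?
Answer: 18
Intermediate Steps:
x(W, I) = I*W
-3*x(-3, R(0)) = -6*(-3) = -3*(-6) = 18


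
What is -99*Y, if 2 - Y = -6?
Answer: -792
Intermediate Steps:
Y = 8 (Y = 2 - 1*(-6) = 2 + 6 = 8)
-99*Y = -99*8 = -792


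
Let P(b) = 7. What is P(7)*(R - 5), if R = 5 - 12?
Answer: -84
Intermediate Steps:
R = -7
P(7)*(R - 5) = 7*(-7 - 5) = 7*(-12) = -84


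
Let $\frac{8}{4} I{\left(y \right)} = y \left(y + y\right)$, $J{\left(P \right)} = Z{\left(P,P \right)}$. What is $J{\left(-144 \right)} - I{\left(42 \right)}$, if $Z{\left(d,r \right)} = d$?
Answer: $-1908$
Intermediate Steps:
$J{\left(P \right)} = P$
$I{\left(y \right)} = y^{2}$ ($I{\left(y \right)} = \frac{y \left(y + y\right)}{2} = \frac{y 2 y}{2} = \frac{2 y^{2}}{2} = y^{2}$)
$J{\left(-144 \right)} - I{\left(42 \right)} = -144 - 42^{2} = -144 - 1764 = -1908$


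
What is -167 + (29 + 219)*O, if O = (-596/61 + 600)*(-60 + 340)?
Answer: 2500107573/61 ≈ 4.0985e+7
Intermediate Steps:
O = 10081120/61 (O = (-596*1/61 + 600)*280 = (-596/61 + 600)*280 = (36004/61)*280 = 10081120/61 ≈ 1.6526e+5)
-167 + (29 + 219)*O = -167 + (29 + 219)*(10081120/61) = -167 + 248*(10081120/61) = -167 + 2500117760/61 = 2500107573/61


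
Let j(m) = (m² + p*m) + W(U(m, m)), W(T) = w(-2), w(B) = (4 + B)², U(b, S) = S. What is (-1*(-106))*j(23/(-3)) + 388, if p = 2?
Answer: 48754/9 ≈ 5417.1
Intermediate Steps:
W(T) = 4 (W(T) = (4 - 2)² = 2² = 4)
j(m) = 4 + m² + 2*m (j(m) = (m² + 2*m) + 4 = 4 + m² + 2*m)
(-1*(-106))*j(23/(-3)) + 388 = (-1*(-106))*(4 + (23/(-3))² + 2*(23/(-3))) + 388 = 106*(4 + (23*(-⅓))² + 2*(23*(-⅓))) + 388 = 106*(4 + (-23/3)² + 2*(-23/3)) + 388 = 106*(4 + 529/9 - 46/3) + 388 = 106*(427/9) + 388 = 45262/9 + 388 = 48754/9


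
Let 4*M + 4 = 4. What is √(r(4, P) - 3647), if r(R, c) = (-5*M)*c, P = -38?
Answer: I*√3647 ≈ 60.39*I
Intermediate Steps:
M = 0 (M = -1 + (¼)*4 = -1 + 1 = 0)
r(R, c) = 0 (r(R, c) = (-5*0)*c = 0*c = 0)
√(r(4, P) - 3647) = √(0 - 3647) = √(-3647) = I*√3647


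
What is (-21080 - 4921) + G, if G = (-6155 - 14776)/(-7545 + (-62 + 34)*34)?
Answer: -220909566/8497 ≈ -25999.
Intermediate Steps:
G = 20931/8497 (G = -20931/(-7545 - 28*34) = -20931/(-7545 - 952) = -20931/(-8497) = -20931*(-1/8497) = 20931/8497 ≈ 2.4633)
(-21080 - 4921) + G = (-21080 - 4921) + 20931/8497 = -26001 + 20931/8497 = -220909566/8497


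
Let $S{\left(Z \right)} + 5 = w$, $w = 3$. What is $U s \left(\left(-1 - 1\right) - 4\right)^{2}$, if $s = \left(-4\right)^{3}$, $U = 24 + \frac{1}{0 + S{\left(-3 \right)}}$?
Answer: $-54144$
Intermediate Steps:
$S{\left(Z \right)} = -2$ ($S{\left(Z \right)} = -5 + 3 = -2$)
$U = \frac{47}{2}$ ($U = 24 + \frac{1}{0 - 2} = 24 + \frac{1}{-2} = 24 - \frac{1}{2} = \frac{47}{2} \approx 23.5$)
$s = -64$
$U s \left(\left(-1 - 1\right) - 4\right)^{2} = \frac{47}{2} \left(-64\right) \left(\left(-1 - 1\right) - 4\right)^{2} = - 1504 \left(\left(-1 - 1\right) - 4\right)^{2} = - 1504 \left(-2 - 4\right)^{2} = - 1504 \left(-6\right)^{2} = \left(-1504\right) 36 = -54144$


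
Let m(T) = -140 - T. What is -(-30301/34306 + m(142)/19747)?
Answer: 608028139/677440582 ≈ 0.89754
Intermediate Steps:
-(-30301/34306 + m(142)/19747) = -(-30301/34306 + (-140 - 1*142)/19747) = -(-30301*1/34306 + (-140 - 142)*(1/19747)) = -(-30301/34306 - 282*1/19747) = -(-30301/34306 - 282/19747) = -1*(-608028139/677440582) = 608028139/677440582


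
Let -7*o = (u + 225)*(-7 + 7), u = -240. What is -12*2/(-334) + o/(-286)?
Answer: 12/167 ≈ 0.071856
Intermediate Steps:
o = 0 (o = -(-240 + 225)*(-7 + 7)/7 = -(-15)*0/7 = -⅐*0 = 0)
-12*2/(-334) + o/(-286) = -12*2/(-334) + 0/(-286) = -24*(-1/334) + 0*(-1/286) = 12/167 + 0 = 12/167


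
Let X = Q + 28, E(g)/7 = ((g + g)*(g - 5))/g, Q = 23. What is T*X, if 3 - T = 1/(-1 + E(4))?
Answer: 782/5 ≈ 156.40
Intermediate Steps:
E(g) = -70 + 14*g (E(g) = 7*(((g + g)*(g - 5))/g) = 7*(((2*g)*(-5 + g))/g) = 7*((2*g*(-5 + g))/g) = 7*(-10 + 2*g) = -70 + 14*g)
T = 46/15 (T = 3 - 1/(-1 + (-70 + 14*4)) = 3 - 1/(-1 + (-70 + 56)) = 3 - 1/(-1 - 14) = 3 - 1/(-15) = 3 - 1*(-1/15) = 3 + 1/15 = 46/15 ≈ 3.0667)
X = 51 (X = 23 + 28 = 51)
T*X = (46/15)*51 = 782/5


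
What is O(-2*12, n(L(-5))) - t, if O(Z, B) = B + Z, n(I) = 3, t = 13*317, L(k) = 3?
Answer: -4142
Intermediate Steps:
t = 4121
O(-2*12, n(L(-5))) - t = (3 - 2*12) - 1*4121 = (3 - 24) - 4121 = -21 - 4121 = -4142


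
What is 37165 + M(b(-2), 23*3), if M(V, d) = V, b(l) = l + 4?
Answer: 37167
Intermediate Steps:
b(l) = 4 + l
37165 + M(b(-2), 23*3) = 37165 + (4 - 2) = 37165 + 2 = 37167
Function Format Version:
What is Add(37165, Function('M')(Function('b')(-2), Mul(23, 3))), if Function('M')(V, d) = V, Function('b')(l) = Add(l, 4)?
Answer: 37167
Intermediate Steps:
Function('b')(l) = Add(4, l)
Add(37165, Function('M')(Function('b')(-2), Mul(23, 3))) = Add(37165, Add(4, -2)) = Add(37165, 2) = 37167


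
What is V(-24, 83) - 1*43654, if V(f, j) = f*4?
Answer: -43750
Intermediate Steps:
V(f, j) = 4*f
V(-24, 83) - 1*43654 = 4*(-24) - 1*43654 = -96 - 43654 = -43750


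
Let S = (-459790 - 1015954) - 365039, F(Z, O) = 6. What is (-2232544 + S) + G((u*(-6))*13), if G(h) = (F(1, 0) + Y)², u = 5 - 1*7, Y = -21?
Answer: -4073102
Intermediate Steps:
S = -1840783 (S = -1475744 - 365039 = -1840783)
u = -2 (u = 5 - 7 = -2)
G(h) = 225 (G(h) = (6 - 21)² = (-15)² = 225)
(-2232544 + S) + G((u*(-6))*13) = (-2232544 - 1840783) + 225 = -4073327 + 225 = -4073102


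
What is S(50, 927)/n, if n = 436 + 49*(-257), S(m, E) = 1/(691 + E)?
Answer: -1/19670026 ≈ -5.0839e-8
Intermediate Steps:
n = -12157 (n = 436 - 12593 = -12157)
S(50, 927)/n = 1/((691 + 927)*(-12157)) = -1/12157/1618 = (1/1618)*(-1/12157) = -1/19670026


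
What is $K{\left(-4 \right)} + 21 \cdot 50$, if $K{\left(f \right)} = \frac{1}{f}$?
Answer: $\frac{4199}{4} \approx 1049.8$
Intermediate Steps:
$K{\left(-4 \right)} + 21 \cdot 50 = \frac{1}{-4} + 21 \cdot 50 = - \frac{1}{4} + 1050 = \frac{4199}{4}$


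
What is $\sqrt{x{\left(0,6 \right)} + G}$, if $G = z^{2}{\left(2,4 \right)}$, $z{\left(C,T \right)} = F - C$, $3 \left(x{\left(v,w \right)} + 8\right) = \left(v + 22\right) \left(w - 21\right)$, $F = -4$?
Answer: $i \sqrt{82} \approx 9.0554 i$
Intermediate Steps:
$x{\left(v,w \right)} = -8 + \frac{\left(-21 + w\right) \left(22 + v\right)}{3}$ ($x{\left(v,w \right)} = -8 + \frac{\left(v + 22\right) \left(w - 21\right)}{3} = -8 + \frac{\left(22 + v\right) \left(-21 + w\right)}{3} = -8 + \frac{\left(-21 + w\right) \left(22 + v\right)}{3}$)
$z{\left(C,T \right)} = -4 - C$
$G = 36$ ($G = \left(-4 - 2\right)^{2} = \left(-6\right)^{2} = 36$)
$\sqrt{x{\left(0,6 \right)} + G} = \sqrt{\left(-162 - 0 + \frac{22}{3} \cdot 6 + \frac{1}{3} \cdot 0 \cdot 6\right) + 36} = \sqrt{\left(-162 + 0 + 44 + 0\right) + 36} = \sqrt{-118 + 36} = \sqrt{-82} = i \sqrt{82}$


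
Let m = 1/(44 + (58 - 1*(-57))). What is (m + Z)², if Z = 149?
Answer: 561310864/25281 ≈ 22203.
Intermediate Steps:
m = 1/159 (m = 1/(44 + (58 + 57)) = 1/(44 + 115) = 1/159 ≈ 0.0062893)
(m + Z)² = (1/159 + 149)² = (23692/159)² = 561310864/25281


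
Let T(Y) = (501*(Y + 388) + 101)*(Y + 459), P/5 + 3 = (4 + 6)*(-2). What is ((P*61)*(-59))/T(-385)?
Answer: 413885/118696 ≈ 3.4869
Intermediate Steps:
P = -115 (P = -15 + 5*((4 + 6)*(-2)) = -15 + 5*(10*(-2)) = -15 + 5*(-20) = -15 - 100 = -115)
T(Y) = (459 + Y)*(194489 + 501*Y) (T(Y) = (501*(388 + Y) + 101)*(459 + Y) = ((194388 + 501*Y) + 101)*(459 + Y) = (194489 + 501*Y)*(459 + Y) = (459 + Y)*(194489 + 501*Y))
((P*61)*(-59))/T(-385) = (-115*61*(-59))/(89270451 + 501*(-385)² + 424448*(-385)) = (-7015*(-59))/(89270451 + 501*148225 - 163412480) = 413885/(89270451 + 74260725 - 163412480) = 413885/118696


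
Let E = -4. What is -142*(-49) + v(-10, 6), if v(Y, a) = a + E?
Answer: 6960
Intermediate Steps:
v(Y, a) = -4 + a (v(Y, a) = a - 4 = -4 + a)
-142*(-49) + v(-10, 6) = -142*(-49) + (-4 + 6) = 6958 + 2 = 6960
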